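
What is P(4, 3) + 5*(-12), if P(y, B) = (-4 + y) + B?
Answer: -57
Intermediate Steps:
P(y, B) = -4 + B + y
P(4, 3) + 5*(-12) = (-4 + 3 + 4) + 5*(-12) = 3 - 60 = -57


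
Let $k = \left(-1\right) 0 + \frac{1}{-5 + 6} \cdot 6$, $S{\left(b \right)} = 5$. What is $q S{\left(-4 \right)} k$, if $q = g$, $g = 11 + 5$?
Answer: $480$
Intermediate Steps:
$g = 16$
$k = 6$ ($k = 0 + 1^{-1} \cdot 6 = 0 + 1 \cdot 6 = 0 + 6 = 6$)
$q = 16$
$q S{\left(-4 \right)} k = 16 \cdot 5 \cdot 6 = 80 \cdot 6 = 480$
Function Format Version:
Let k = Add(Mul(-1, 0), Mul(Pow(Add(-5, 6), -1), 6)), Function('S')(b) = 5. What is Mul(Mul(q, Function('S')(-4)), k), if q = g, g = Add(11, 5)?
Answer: 480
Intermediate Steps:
g = 16
k = 6 (k = Add(0, Mul(Pow(1, -1), 6)) = Add(0, Mul(1, 6)) = Add(0, 6) = 6)
q = 16
Mul(Mul(q, Function('S')(-4)), k) = Mul(Mul(16, 5), 6) = Mul(80, 6) = 480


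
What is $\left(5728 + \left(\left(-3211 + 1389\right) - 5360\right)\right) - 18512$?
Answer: $-19966$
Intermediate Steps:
$\left(5728 + \left(\left(-3211 + 1389\right) - 5360\right)\right) - 18512 = \left(5728 - 7182\right) - 18512 = -1454 - 18512 = -19966$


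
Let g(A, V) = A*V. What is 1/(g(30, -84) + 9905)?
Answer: 1/7385 ≈ 0.00013541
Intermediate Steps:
1/(g(30, -84) + 9905) = 1/(30*(-84) + 9905) = 1/(-2520 + 9905) = 1/7385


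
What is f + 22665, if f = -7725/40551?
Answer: 306360230/13517 ≈ 22665.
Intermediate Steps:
f = -2575/13517 (f = -7725*1/40551 = -2575/13517 ≈ -0.19050)
f + 22665 = -2575/13517 + 22665 = 306360230/13517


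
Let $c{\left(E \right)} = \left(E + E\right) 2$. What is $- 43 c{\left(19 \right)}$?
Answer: $-3268$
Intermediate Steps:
$c{\left(E \right)} = 4 E$ ($c{\left(E \right)} = 2 E 2 = 4 E$)
$- 43 c{\left(19 \right)} = - 43 \cdot 4 \cdot 19 = \left(-43\right) 76 = -3268$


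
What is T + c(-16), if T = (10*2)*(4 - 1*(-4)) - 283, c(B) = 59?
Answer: -64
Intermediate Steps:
T = -123 (T = 20*(4 + 4) - 283 = 20*8 - 283 = 160 - 283 = -123)
T + c(-16) = -123 + 59 = -64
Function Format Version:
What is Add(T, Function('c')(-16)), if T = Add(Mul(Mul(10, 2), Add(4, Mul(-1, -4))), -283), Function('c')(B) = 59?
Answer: -64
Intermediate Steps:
T = -123 (T = Add(Mul(20, Add(4, 4)), -283) = Add(Mul(20, 8), -283) = Add(160, -283) = -123)
Add(T, Function('c')(-16)) = Add(-123, 59) = -64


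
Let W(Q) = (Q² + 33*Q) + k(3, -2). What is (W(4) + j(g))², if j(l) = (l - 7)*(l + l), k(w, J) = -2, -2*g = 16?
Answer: 148996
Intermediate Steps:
g = -8 (g = -½*16 = -8)
j(l) = 2*l*(-7 + l) (j(l) = (-7 + l)*(2*l) = 2*l*(-7 + l))
W(Q) = -2 + Q² + 33*Q (W(Q) = (Q² + 33*Q) - 2 = -2 + Q² + 33*Q)
(W(4) + j(g))² = ((-2 + 4² + 33*4) + 2*(-8)*(-7 - 8))² = ((-2 + 16 + 132) + 2*(-8)*(-15))² = (146 + 240)² = 386² = 148996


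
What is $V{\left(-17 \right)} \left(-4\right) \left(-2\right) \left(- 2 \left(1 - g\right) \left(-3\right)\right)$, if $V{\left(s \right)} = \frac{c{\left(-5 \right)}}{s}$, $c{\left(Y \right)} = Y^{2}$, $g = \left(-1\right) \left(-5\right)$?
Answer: $\frac{4800}{17} \approx 282.35$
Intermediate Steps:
$g = 5$
$V{\left(s \right)} = \frac{25}{s}$ ($V{\left(s \right)} = \frac{\left(-5\right)^{2}}{s} = \frac{25}{s}$)
$V{\left(-17 \right)} \left(-4\right) \left(-2\right) \left(- 2 \left(1 - g\right) \left(-3\right)\right) = \frac{25}{-17} \left(-4\right) \left(-2\right) \left(- 2 \left(1 - 5\right) \left(-3\right)\right) = 25 \left(- \frac{1}{17}\right) 8 \left(- 2 \left(1 - 5\right) \left(-3\right)\right) = - \frac{25 \cdot 8 \left(- 2 \left(-4\right) \left(-3\right)\right)}{17} = - \frac{25 \cdot 8 \left(- \left(-8\right) \left(-3\right)\right)}{17} = - \frac{25 \cdot 8 \left(\left(-1\right) 24\right)}{17} = - \frac{25 \cdot 8 \left(-24\right)}{17} = \left(- \frac{25}{17}\right) \left(-192\right) = \frac{4800}{17}$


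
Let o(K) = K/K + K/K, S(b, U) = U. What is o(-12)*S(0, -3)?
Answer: -6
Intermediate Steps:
o(K) = 2 (o(K) = 1 + 1 = 2)
o(-12)*S(0, -3) = 2*(-3) = -6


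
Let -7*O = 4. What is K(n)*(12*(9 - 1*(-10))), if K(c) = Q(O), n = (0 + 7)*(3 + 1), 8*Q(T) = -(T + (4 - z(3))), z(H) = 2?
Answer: -285/7 ≈ -40.714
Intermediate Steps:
O = -4/7 (O = -⅐*4 = -4/7 ≈ -0.57143)
Q(T) = -¼ - T/8 (Q(T) = (-(T + (4 - 1*2)))/8 = (-(T + (4 - 2)))/8 = (-(T + 2))/8 = (-(2 + T))/8 = (-2 - T)/8 = -¼ - T/8)
n = 28 (n = 7*4 = 28)
K(c) = -5/28 (K(c) = -¼ - ⅛*(-4/7) = -¼ + 1/14 = -5/28)
K(n)*(12*(9 - 1*(-10))) = -15*(9 - 1*(-10))/7 = -15*(9 + 10)/7 = -15*19/7 = -5/28*228 = -285/7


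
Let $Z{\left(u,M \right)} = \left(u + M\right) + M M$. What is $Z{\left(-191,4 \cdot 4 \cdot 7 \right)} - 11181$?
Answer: $1284$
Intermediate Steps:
$Z{\left(u,M \right)} = M + u + M^{2}$ ($Z{\left(u,M \right)} = \left(M + u\right) + M^{2} = M + u + M^{2}$)
$Z{\left(-191,4 \cdot 4 \cdot 7 \right)} - 11181 = \left(4 \cdot 4 \cdot 7 - 191 + \left(4 \cdot 4 \cdot 7\right)^{2}\right) - 11181 = \left(16 \cdot 7 - 191 + \left(16 \cdot 7\right)^{2}\right) - 11181 = \left(112 - 191 + 112^{2}\right) - 11181 = \left(112 - 191 + 12544\right) - 11181 = 12465 - 11181 = 1284$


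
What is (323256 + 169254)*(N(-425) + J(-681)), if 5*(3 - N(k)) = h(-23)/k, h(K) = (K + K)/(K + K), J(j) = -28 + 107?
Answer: 17164072002/425 ≈ 4.0386e+7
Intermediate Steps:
J(j) = 79
h(K) = 1 (h(K) = (2*K)/((2*K)) = (2*K)*(1/(2*K)) = 1)
N(k) = 3 - 1/(5*k)
(323256 + 169254)*(N(-425) + J(-681)) = (323256 + 169254)*((3 - 1/5/(-425)) + 79) = 492510*((3 - 1/5*(-1/425)) + 79) = 492510*((3 + 1/2125) + 79) = 492510*(6376/2125 + 79) = 492510*(174251/2125) = 17164072002/425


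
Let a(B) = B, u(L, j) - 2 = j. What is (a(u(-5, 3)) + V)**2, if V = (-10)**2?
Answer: 11025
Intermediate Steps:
u(L, j) = 2 + j
V = 100
(a(u(-5, 3)) + V)**2 = ((2 + 3) + 100)**2 = (5 + 100)**2 = 105**2 = 11025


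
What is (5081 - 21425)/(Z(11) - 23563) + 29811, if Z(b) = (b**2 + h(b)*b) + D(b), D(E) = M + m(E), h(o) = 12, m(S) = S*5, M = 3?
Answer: 173295429/5813 ≈ 29812.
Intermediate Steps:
m(S) = 5*S
D(E) = 3 + 5*E
Z(b) = 3 + b**2 + 17*b (Z(b) = (b**2 + 12*b) + (3 + 5*b) = 3 + b**2 + 17*b)
(5081 - 21425)/(Z(11) - 23563) + 29811 = (5081 - 21425)/((3 + 11**2 + 17*11) - 23563) + 29811 = -16344/((3 + 121 + 187) - 23563) + 29811 = -16344/(311 - 23563) + 29811 = -16344/(-23252) + 29811 = -16344*(-1/23252) + 29811 = 4086/5813 + 29811 = 173295429/5813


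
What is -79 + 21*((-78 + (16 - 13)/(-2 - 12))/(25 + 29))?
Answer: -1313/12 ≈ -109.42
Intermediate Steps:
-79 + 21*((-78 + (16 - 13)/(-2 - 12))/(25 + 29)) = -79 + 21*((-78 + 3/(-14))/54) = -79 + 21*((-78 + 3*(-1/14))*(1/54)) = -79 + 21*((-78 - 3/14)*(1/54)) = -79 + 21*(-1095/14*1/54) = -79 + 21*(-365/252) = -79 - 365/12 = -1313/12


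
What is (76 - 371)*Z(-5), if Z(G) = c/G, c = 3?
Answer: 177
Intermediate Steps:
Z(G) = 3/G
(76 - 371)*Z(-5) = (76 - 371)*(3/(-5)) = -885*(-1)/5 = -295*(-⅗) = 177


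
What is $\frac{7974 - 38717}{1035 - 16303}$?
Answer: $\frac{30743}{15268} \approx 2.0136$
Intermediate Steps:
$\frac{7974 - 38717}{1035 - 16303} = - \frac{30743}{-15268} = \left(-30743\right) \left(- \frac{1}{15268}\right) = \frac{30743}{15268}$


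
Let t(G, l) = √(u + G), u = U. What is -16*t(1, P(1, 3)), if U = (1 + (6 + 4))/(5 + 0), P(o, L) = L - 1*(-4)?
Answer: -64*√5/5 ≈ -28.622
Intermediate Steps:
P(o, L) = 4 + L (P(o, L) = L + 4 = 4 + L)
U = 11/5 (U = (1 + 10)/5 = 11*(⅕) = 11/5 ≈ 2.2000)
u = 11/5 ≈ 2.2000
t(G, l) = √(11/5 + G)
-16*t(1, P(1, 3)) = -16*√(55 + 25*1)/5 = -16*√(55 + 25)/5 = -16*√80/5 = -16*4*√5/5 = -64*√5/5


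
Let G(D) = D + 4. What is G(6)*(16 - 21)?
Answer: -50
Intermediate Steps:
G(D) = 4 + D
G(6)*(16 - 21) = (4 + 6)*(16 - 21) = 10*(-5) = -50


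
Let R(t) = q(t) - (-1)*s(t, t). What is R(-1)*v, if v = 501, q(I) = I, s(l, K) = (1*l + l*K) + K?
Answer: -1002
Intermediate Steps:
s(l, K) = K + l + K*l (s(l, K) = (l + K*l) + K = K + l + K*l)
R(t) = t**2 + 3*t (R(t) = t - (-1)*(t + t + t*t) = t - (-1)*(t + t + t**2) = t - (-1)*(t**2 + 2*t) = t - (-t**2 - 2*t) = t + (t**2 + 2*t) = t**2 + 3*t)
R(-1)*v = -(3 - 1)*501 = -1*2*501 = -2*501 = -1002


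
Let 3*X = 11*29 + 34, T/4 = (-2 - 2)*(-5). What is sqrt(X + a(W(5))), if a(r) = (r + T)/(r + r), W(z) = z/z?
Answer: sqrt(5694)/6 ≈ 12.576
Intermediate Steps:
W(z) = 1
T = 80 (T = 4*((-2 - 2)*(-5)) = 4*(-4*(-5)) = 4*20 = 80)
X = 353/3 (X = (11*29 + 34)/3 = (319 + 34)/3 = (1/3)*353 = 353/3 ≈ 117.67)
a(r) = (80 + r)/(2*r) (a(r) = (r + 80)/(r + r) = (80 + r)/((2*r)) = (80 + r)*(1/(2*r)) = (80 + r)/(2*r))
sqrt(X + a(W(5))) = sqrt(353/3 + (1/2)*(80 + 1)/1) = sqrt(353/3 + (1/2)*1*81) = sqrt(353/3 + 81/2) = sqrt(949/6) = sqrt(5694)/6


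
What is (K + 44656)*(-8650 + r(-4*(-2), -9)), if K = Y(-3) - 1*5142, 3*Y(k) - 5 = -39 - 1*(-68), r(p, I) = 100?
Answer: -337941600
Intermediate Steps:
Y(k) = 34/3 (Y(k) = 5/3 + (-39 - 1*(-68))/3 = 5/3 + (-39 + 68)/3 = 5/3 + (⅓)*29 = 5/3 + 29/3 = 34/3)
K = -15392/3 (K = 34/3 - 1*5142 = 34/3 - 5142 = -15392/3 ≈ -5130.7)
(K + 44656)*(-8650 + r(-4*(-2), -9)) = (-15392/3 + 44656)*(-8650 + 100) = (118576/3)*(-8550) = -337941600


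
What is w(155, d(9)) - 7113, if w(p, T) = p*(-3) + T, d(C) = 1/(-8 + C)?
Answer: -7577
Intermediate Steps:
w(p, T) = T - 3*p (w(p, T) = -3*p + T = T - 3*p)
w(155, d(9)) - 7113 = (1/(-8 + 9) - 3*155) - 7113 = (1/1 - 465) - 7113 = (1 - 465) - 7113 = -464 - 7113 = -7577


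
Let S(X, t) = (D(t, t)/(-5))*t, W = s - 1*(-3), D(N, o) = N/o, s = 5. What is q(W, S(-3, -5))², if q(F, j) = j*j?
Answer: 1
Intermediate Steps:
W = 8 (W = 5 - 1*(-3) = 5 + 3 = 8)
S(X, t) = -t/5 (S(X, t) = ((t/t)/(-5))*t = (1*(-⅕))*t = -t/5)
q(F, j) = j²
q(W, S(-3, -5))² = ((-⅕*(-5))²)² = (1²)² = 1² = 1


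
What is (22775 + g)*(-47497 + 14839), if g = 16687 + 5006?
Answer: -1452235944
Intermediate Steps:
g = 21693
(22775 + g)*(-47497 + 14839) = (22775 + 21693)*(-47497 + 14839) = 44468*(-32658) = -1452235944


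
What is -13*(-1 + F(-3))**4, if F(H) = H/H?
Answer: 0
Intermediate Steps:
F(H) = 1
-13*(-1 + F(-3))**4 = -13*(-1 + 1)**4 = -13*(0**2)**2 = -13*0**2 = -13*0 = 0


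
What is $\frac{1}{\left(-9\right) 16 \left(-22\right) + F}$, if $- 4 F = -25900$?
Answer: $\frac{1}{9643} \approx 0.0001037$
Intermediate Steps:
$F = 6475$ ($F = \left(- \frac{1}{4}\right) \left(-25900\right) = 6475$)
$\frac{1}{\left(-9\right) 16 \left(-22\right) + F} = \frac{1}{\left(-9\right) 16 \left(-22\right) + 6475} = \frac{1}{\left(-144\right) \left(-22\right) + 6475} = \frac{1}{3168 + 6475} = \frac{1}{9643}$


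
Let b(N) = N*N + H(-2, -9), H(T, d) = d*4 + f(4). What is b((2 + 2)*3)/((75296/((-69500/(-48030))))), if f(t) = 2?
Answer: 191125/90411672 ≈ 0.0021139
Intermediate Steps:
H(T, d) = 2 + 4*d (H(T, d) = d*4 + 2 = 4*d + 2 = 2 + 4*d)
b(N) = -34 + N**2 (b(N) = N*N + (2 + 4*(-9)) = N**2 + (2 - 36) = N**2 - 34 = -34 + N**2)
b((2 + 2)*3)/((75296/((-69500/(-48030))))) = (-34 + ((2 + 2)*3)**2)/((75296/((-69500/(-48030))))) = (-34 + (4*3)**2)/((75296/((-69500*(-1/48030))))) = (-34 + 12**2)/((75296/(6950/4803))) = (-34 + 144)/((75296*(4803/6950))) = 110/(180823344/3475) = 110*(3475/180823344) = 191125/90411672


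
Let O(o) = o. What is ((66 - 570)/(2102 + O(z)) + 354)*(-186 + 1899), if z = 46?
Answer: 108474012/179 ≈ 6.0600e+5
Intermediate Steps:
((66 - 570)/(2102 + O(z)) + 354)*(-186 + 1899) = ((66 - 570)/(2102 + 46) + 354)*(-186 + 1899) = (-504/2148 + 354)*1713 = (-504*1/2148 + 354)*1713 = (-42/179 + 354)*1713 = (63324/179)*1713 = 108474012/179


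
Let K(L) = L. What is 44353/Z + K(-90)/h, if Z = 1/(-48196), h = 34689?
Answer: -24717498804874/11563 ≈ -2.1376e+9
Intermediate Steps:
Z = -1/48196 ≈ -2.0749e-5
44353/Z + K(-90)/h = 44353/(-1/48196) - 90/34689 = 44353*(-48196) - 90*1/34689 = -2137637188 - 30/11563 = -24717498804874/11563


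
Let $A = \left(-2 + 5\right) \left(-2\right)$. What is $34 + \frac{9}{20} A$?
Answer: $\frac{313}{10} \approx 31.3$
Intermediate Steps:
$A = -6$ ($A = 3 \left(-2\right) = -6$)
$34 + \frac{9}{20} A = 34 + \frac{9}{20} \left(-6\right) = 34 - \frac{27}{10} = \frac{313}{10}$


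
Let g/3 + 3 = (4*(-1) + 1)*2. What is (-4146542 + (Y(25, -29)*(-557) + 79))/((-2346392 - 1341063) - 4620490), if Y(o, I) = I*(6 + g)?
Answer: 4485676/8307945 ≈ 0.53993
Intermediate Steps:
g = -27 (g = -9 + 3*((4*(-1) + 1)*2) = -9 + 3*((-4 + 1)*2) = -9 + 3*(-3*2) = -9 + 3*(-6) = -9 - 18 = -27)
Y(o, I) = -21*I (Y(o, I) = I*(6 - 27) = I*(-21) = -21*I)
(-4146542 + (Y(25, -29)*(-557) + 79))/((-2346392 - 1341063) - 4620490) = (-4146542 + (-21*(-29)*(-557) + 79))/((-2346392 - 1341063) - 4620490) = (-4146542 + (609*(-557) + 79))/(-3687455 - 4620490) = (-4146542 + (-339213 + 79))/(-8307945) = (-4146542 - 339134)*(-1/8307945) = -4485676*(-1/8307945) = 4485676/8307945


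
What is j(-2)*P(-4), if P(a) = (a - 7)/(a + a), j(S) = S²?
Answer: 11/2 ≈ 5.5000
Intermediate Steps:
P(a) = (-7 + a)/(2*a) (P(a) = (-7 + a)/((2*a)) = (-7 + a)*(1/(2*a)) = (-7 + a)/(2*a))
j(-2)*P(-4) = (-2)²*((½)*(-7 - 4)/(-4)) = 4*((½)*(-¼)*(-11)) = 4*(11/8) = 11/2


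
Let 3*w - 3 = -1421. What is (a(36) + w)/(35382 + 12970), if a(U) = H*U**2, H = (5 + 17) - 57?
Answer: -68749/72528 ≈ -0.94790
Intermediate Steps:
H = -35 (H = 22 - 57 = -35)
w = -1418/3 (w = 1 + (1/3)*(-1421) = 1 - 1421/3 = -1418/3 ≈ -472.67)
a(U) = -35*U**2
(a(36) + w)/(35382 + 12970) = (-35*36**2 - 1418/3)/(35382 + 12970) = (-35*1296 - 1418/3)/48352 = (-45360 - 1418/3)*(1/48352) = -137498/3*1/48352 = -68749/72528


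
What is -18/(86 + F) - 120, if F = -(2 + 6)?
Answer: -1563/13 ≈ -120.23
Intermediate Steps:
F = -8 (F = -1*8 = -8)
-18/(86 + F) - 120 = -18/(86 - 8) - 120 = -18/78 - 120 = (1/78)*(-18) - 120 = -3/13 - 120 = -1563/13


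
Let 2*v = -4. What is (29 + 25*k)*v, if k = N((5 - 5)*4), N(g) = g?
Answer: -58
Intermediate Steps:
v = -2 (v = (½)*(-4) = -2)
k = 0 (k = (5 - 5)*4 = 0*4 = 0)
(29 + 25*k)*v = (29 + 25*0)*(-2) = (29 + 0)*(-2) = 29*(-2) = -58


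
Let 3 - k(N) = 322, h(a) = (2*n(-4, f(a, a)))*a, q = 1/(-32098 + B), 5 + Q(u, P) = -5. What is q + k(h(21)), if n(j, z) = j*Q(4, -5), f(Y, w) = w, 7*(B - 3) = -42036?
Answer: -85077626/266701 ≈ -319.00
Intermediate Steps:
B = -42015/7 (B = 3 + (⅐)*(-42036) = 3 - 42036/7 = -42015/7 ≈ -6002.1)
Q(u, P) = -10 (Q(u, P) = -5 - 5 = -10)
q = -7/266701 (q = 1/(-32098 - 42015/7) = 1/(-266701/7) = -7/266701 ≈ -2.6247e-5)
n(j, z) = -10*j (n(j, z) = j*(-10) = -10*j)
h(a) = 80*a (h(a) = (2*(-10*(-4)))*a = (2*40)*a = 80*a)
k(N) = -319 (k(N) = 3 - 1*322 = 3 - 322 = -319)
q + k(h(21)) = -7/266701 - 319 = -85077626/266701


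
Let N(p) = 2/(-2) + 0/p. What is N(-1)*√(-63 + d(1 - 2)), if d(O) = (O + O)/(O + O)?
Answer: -I*√62 ≈ -7.874*I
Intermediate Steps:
N(p) = -1 (N(p) = 2*(-½) + 0 = -1 + 0 = -1)
d(O) = 1 (d(O) = (2*O)/((2*O)) = (2*O)*(1/(2*O)) = 1)
N(-1)*√(-63 + d(1 - 2)) = -√(-63 + 1) = -√(-62) = -I*√62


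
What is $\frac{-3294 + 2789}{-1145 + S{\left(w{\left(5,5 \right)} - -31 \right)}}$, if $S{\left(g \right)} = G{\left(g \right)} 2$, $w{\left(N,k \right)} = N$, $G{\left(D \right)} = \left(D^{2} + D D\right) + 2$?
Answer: $- \frac{505}{4043} \approx -0.12491$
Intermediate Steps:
$G{\left(D \right)} = 2 + 2 D^{2}$ ($G{\left(D \right)} = \left(D^{2} + D^{2}\right) + 2 = 2 D^{2} + 2 = 2 + 2 D^{2}$)
$S{\left(g \right)} = 4 + 4 g^{2}$ ($S{\left(g \right)} = \left(2 + 2 g^{2}\right) 2 = 4 + 4 g^{2}$)
$\frac{-3294 + 2789}{-1145 + S{\left(w{\left(5,5 \right)} - -31 \right)}} = \frac{-3294 + 2789}{-1145 + \left(4 + 4 \left(5 - -31\right)^{2}\right)} = - \frac{505}{-1145 + \left(4 + 4 \left(5 + 31\right)^{2}\right)} = - \frac{505}{-1145 + \left(4 + 4 \cdot 36^{2}\right)} = - \frac{505}{-1145 + \left(4 + 4 \cdot 1296\right)} = - \frac{505}{-1145 + \left(4 + 5184\right)} = - \frac{505}{-1145 + 5188} = - \frac{505}{4043}$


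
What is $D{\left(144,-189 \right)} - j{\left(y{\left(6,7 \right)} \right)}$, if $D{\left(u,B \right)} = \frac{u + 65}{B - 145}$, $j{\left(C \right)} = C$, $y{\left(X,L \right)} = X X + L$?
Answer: $- \frac{14571}{334} \approx -43.626$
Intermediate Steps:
$y{\left(X,L \right)} = L + X^{2}$ ($y{\left(X,L \right)} = X^{2} + L = L + X^{2}$)
$D{\left(u,B \right)} = \frac{65 + u}{-145 + B}$
$D{\left(144,-189 \right)} - j{\left(y{\left(6,7 \right)} \right)} = \frac{65 + 144}{-145 - 189} - \left(7 + 6^{2}\right) = \frac{1}{-334} \cdot 209 - \left(7 + 36\right) = \left(- \frac{1}{334}\right) 209 - 43 = - \frac{209}{334} - 43 = - \frac{14571}{334}$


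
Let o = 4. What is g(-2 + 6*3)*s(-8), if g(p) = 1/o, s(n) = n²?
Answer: 16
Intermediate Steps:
g(p) = ¼ (g(p) = 1/4 = ¼)
g(-2 + 6*3)*s(-8) = (¼)*(-8)² = (¼)*64 = 16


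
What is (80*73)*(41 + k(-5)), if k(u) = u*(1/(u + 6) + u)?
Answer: 356240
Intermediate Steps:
k(u) = u*(u + 1/(6 + u)) (k(u) = u*(1/(6 + u) + u) = u*(u + 1/(6 + u)))
(80*73)*(41 + k(-5)) = (80*73)*(41 - 5*(1 + (-5)**2 + 6*(-5))/(6 - 5)) = 5840*(41 - 5*(1 + 25 - 30)/1) = 5840*(41 - 5*1*(-4)) = 5840*(41 + 20) = 5840*61 = 356240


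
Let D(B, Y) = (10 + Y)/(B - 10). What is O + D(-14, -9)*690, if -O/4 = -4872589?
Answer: 77961309/4 ≈ 1.9490e+7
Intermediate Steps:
O = 19490356 (O = -4*(-4872589) = 19490356)
D(B, Y) = (10 + Y)/(-10 + B)
O + D(-14, -9)*690 = 19490356 + ((10 - 9)/(-10 - 14))*690 = 19490356 + (1/(-24))*690 = 19490356 - 1/24*1*690 = 19490356 - 1/24*690 = 19490356 - 115/4 = 77961309/4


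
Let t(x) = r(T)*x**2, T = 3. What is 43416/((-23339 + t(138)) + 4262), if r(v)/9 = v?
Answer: 14472/165037 ≈ 0.087689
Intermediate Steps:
r(v) = 9*v
t(x) = 27*x**2 (t(x) = (9*3)*x**2 = 27*x**2)
43416/((-23339 + t(138)) + 4262) = 43416/((-23339 + 27*138**2) + 4262) = 43416/((-23339 + 27*19044) + 4262) = 43416/((-23339 + 514188) + 4262) = 43416/(490849 + 4262) = 43416/495111 = 43416*(1/495111) = 14472/165037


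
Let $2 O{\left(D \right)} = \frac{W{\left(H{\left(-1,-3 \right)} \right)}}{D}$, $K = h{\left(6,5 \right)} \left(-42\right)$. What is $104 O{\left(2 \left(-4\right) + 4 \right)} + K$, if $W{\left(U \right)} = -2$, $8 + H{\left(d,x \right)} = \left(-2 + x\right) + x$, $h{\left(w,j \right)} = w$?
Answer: $-226$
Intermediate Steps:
$H{\left(d,x \right)} = -10 + 2 x$ ($H{\left(d,x \right)} = -8 + \left(\left(-2 + x\right) + x\right) = -8 + \left(-2 + 2 x\right) = -10 + 2 x$)
$K = -252$ ($K = 6 \left(-42\right) = -252$)
$O{\left(D \right)} = - \frac{1}{D}$ ($O{\left(D \right)} = \frac{\left(-2\right) \frac{1}{D}}{2} = - \frac{1}{D}$)
$104 O{\left(2 \left(-4\right) + 4 \right)} + K = 104 \left(- \frac{1}{2 \left(-4\right) + 4}\right) - 252 = 104 \left(- \frac{1}{-8 + 4}\right) - 252 = 104 \left(- \frac{1}{-4}\right) - 252 = 104 \left(\left(-1\right) \left(- \frac{1}{4}\right)\right) - 252 = 104 \cdot \frac{1}{4} - 252 = 26 - 252 = -226$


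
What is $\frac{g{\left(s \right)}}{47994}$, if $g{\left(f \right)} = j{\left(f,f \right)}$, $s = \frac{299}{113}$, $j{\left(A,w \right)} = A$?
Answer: $\frac{299}{5423322} \approx 5.5132 \cdot 10^{-5}$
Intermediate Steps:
$s = \frac{299}{113}$ ($s = 299 \cdot \frac{1}{113} = \frac{299}{113} \approx 2.646$)
$g{\left(f \right)} = f$
$\frac{g{\left(s \right)}}{47994} = \frac{299}{113 \cdot 47994} = \frac{299}{113} \cdot \frac{1}{47994} = \frac{299}{5423322}$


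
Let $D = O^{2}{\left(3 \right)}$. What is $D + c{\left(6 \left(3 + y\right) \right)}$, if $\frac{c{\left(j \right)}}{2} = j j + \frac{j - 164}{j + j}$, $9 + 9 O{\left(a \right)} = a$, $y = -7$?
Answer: $\frac{20885}{18} \approx 1160.3$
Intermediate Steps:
$O{\left(a \right)} = -1 + \frac{a}{9}$
$D = \frac{4}{9}$ ($D = \left(-1 + \frac{1}{9} \cdot 3\right)^{2} = \left(-1 + \frac{1}{3}\right)^{2} = \left(- \frac{2}{3}\right)^{2} = \frac{4}{9} \approx 0.44444$)
$c{\left(j \right)} = 2 j^{2} + \frac{-164 + j}{j}$ ($c{\left(j \right)} = 2 \left(j j + \frac{j - 164}{j + j}\right) = 2 \left(j^{2} + \frac{-164 + j}{2 j}\right) = 2 j^{2} + \frac{-164 + j}{j}$)
$D + c{\left(6 \left(3 + y\right) \right)} = \frac{4}{9} + \frac{-164 + 6 \left(3 - 7\right) + 2 \left(6 \left(3 - 7\right)\right)^{3}}{6 \left(3 - 7\right)} = \frac{4}{9} + \frac{-164 + 6 \left(-4\right) + 2 \left(6 \left(-4\right)\right)^{3}}{6 \left(-4\right)} = \frac{4}{9} + \frac{-164 - 24 + 2 \left(-24\right)^{3}}{-24} = \frac{4}{9} - \frac{-164 - 24 + 2 \left(-13824\right)}{24} = \frac{4}{9} - \frac{-164 - 24 - 27648}{24} = \frac{4}{9} - - \frac{6959}{6} = \frac{4}{9} + \frac{6959}{6} = \frac{20885}{18}$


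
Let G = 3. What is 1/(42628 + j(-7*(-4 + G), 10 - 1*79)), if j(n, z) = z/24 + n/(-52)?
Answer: 104/4432999 ≈ 2.3460e-5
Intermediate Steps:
j(n, z) = -n/52 + z/24 (j(n, z) = z*(1/24) + n*(-1/52) = z/24 - n/52 = -n/52 + z/24)
1/(42628 + j(-7*(-4 + G), 10 - 1*79)) = 1/(42628 + (-(-7)*(-4 + 3)/52 + (10 - 1*79)/24)) = 1/(42628 + (-(-7)*(-1)/52 + (10 - 79)/24)) = 1/(42628 + (-1/52*7 + (1/24)*(-69))) = 1/(42628 + (-7/52 - 23/8)) = 1/(42628 - 313/104) = 1/(4432999/104) = 104/4432999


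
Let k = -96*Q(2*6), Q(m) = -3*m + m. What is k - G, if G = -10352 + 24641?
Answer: -11985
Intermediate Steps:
G = 14289
Q(m) = -2*m
k = 2304 (k = -(-192)*2*6 = -(-192)*12 = -96*(-24) = 2304)
k - G = 2304 - 1*14289 = 2304 - 14289 = -11985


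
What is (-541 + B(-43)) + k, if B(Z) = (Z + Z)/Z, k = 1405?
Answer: 866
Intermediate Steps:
B(Z) = 2 (B(Z) = (2*Z)/Z = 2)
(-541 + B(-43)) + k = (-541 + 2) + 1405 = -539 + 1405 = 866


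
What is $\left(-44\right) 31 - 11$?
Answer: $-1375$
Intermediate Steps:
$\left(-44\right) 31 - 11 = -1364 - 11 = -1375$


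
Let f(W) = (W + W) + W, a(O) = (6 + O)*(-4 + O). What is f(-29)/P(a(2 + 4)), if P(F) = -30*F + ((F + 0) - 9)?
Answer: 29/235 ≈ 0.12340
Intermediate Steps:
a(O) = (-4 + O)*(6 + O)
f(W) = 3*W (f(W) = 2*W + W = 3*W)
P(F) = -9 - 29*F (P(F) = -30*F + (F - 9) = -30*F + (-9 + F) = -9 - 29*F)
f(-29)/P(a(2 + 4)) = (3*(-29))/(-9 - 29*(-24 + (2 + 4)² + 2*(2 + 4))) = -87/(-9 - 29*(-24 + 6² + 2*6)) = -87/(-9 - 29*(-24 + 36 + 12)) = -87/(-9 - 29*24) = -87/(-9 - 696) = -87/(-705) = -87*(-1/705) = 29/235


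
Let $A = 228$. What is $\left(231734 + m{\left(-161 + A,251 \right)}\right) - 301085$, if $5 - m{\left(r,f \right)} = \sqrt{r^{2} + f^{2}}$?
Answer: $-69346 - \sqrt{67490} \approx -69606.0$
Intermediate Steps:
$m{\left(r,f \right)} = 5 - \sqrt{f^{2} + r^{2}}$ ($m{\left(r,f \right)} = 5 - \sqrt{r^{2} + f^{2}} = 5 - \sqrt{f^{2} + r^{2}}$)
$\left(231734 + m{\left(-161 + A,251 \right)}\right) - 301085 = \left(231734 + \left(5 - \sqrt{251^{2} + \left(-161 + 228\right)^{2}}\right)\right) - 301085 = \left(231734 + \left(5 - \sqrt{63001 + 67^{2}}\right)\right) - 301085 = \left(231734 + \left(5 - \sqrt{63001 + 4489}\right)\right) - 301085 = \left(231734 + \left(5 - \sqrt{67490}\right)\right) - 301085 = \left(231739 - \sqrt{67490}\right) - 301085 = -69346 - \sqrt{67490}$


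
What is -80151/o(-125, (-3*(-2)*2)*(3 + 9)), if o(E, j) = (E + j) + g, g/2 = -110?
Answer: 26717/67 ≈ 398.76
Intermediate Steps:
g = -220 (g = 2*(-110) = -220)
o(E, j) = -220 + E + j (o(E, j) = (E + j) - 220 = -220 + E + j)
-80151/o(-125, (-3*(-2)*2)*(3 + 9)) = -80151/(-220 - 125 + (-3*(-2)*2)*(3 + 9)) = -80151/(-220 - 125 + (6*2)*12) = -80151/(-220 - 125 + 12*12) = -80151/(-220 - 125 + 144) = -80151/(-201) = -80151*(-1/201) = 26717/67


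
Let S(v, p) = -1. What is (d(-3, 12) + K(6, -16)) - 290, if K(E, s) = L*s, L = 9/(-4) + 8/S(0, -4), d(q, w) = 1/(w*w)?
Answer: -18143/144 ≈ -125.99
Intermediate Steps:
d(q, w) = w**(-2)
L = -41/4 (L = 9/(-4) + 8/(-1) = 9*(-1/4) + 8*(-1) = -9/4 - 8 = -41/4 ≈ -10.250)
K(E, s) = -41*s/4
(d(-3, 12) + K(6, -16)) - 290 = (12**(-2) - 41/4*(-16)) - 290 = (1/144 + 164) - 290 = 23617/144 - 290 = -18143/144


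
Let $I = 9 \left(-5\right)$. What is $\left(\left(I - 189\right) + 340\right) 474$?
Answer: $50244$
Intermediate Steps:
$I = -45$
$\left(\left(I - 189\right) + 340\right) 474 = \left(\left(-45 - 189\right) + 340\right) 474 = \left(-234 + 340\right) 474 = 106 \cdot 474 = 50244$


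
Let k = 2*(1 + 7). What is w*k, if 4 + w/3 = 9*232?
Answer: 100032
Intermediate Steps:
k = 16 (k = 2*8 = 16)
w = 6252 (w = -12 + 3*(9*232) = -12 + 3*2088 = -12 + 6264 = 6252)
w*k = 6252*16 = 100032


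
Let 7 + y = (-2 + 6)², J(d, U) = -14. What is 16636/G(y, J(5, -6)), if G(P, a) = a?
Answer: -8318/7 ≈ -1188.3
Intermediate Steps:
y = 9 (y = -7 + (-2 + 6)² = -7 + 4² = -7 + 16 = 9)
16636/G(y, J(5, -6)) = 16636/(-14) = 16636*(-1/14) = -8318/7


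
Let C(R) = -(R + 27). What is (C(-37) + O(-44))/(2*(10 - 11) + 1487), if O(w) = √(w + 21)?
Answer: 2/297 + I*√23/1485 ≈ 0.006734 + 0.0032295*I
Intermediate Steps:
O(w) = √(21 + w)
C(R) = -27 - R (C(R) = -(27 + R) = -27 - R)
(C(-37) + O(-44))/(2*(10 - 11) + 1487) = ((-27 - 1*(-37)) + √(21 - 44))/(2*(10 - 11) + 1487) = ((-27 + 37) + √(-23))/(2*(-1) + 1487) = (10 + I*√23)/(-2 + 1487) = (10 + I*√23)/1485 = (10 + I*√23)*(1/1485) = 2/297 + I*√23/1485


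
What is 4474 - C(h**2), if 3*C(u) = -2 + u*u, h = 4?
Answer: 13168/3 ≈ 4389.3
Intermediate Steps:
C(u) = -2/3 + u**2/3 (C(u) = (-2 + u*u)/3 = (-2 + u**2)/3 = -2/3 + u**2/3)
4474 - C(h**2) = 4474 - (-2/3 + (4**2)**2/3) = 4474 - (-2/3 + (1/3)*16**2) = 4474 - (-2/3 + (1/3)*256) = 4474 - (-2/3 + 256/3) = 4474 - 1*254/3 = 4474 - 254/3 = 13168/3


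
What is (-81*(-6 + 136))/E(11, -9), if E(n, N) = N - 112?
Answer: 10530/121 ≈ 87.025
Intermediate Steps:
E(n, N) = -112 + N
(-81*(-6 + 136))/E(11, -9) = (-81*(-6 + 136))/(-112 - 9) = -81*130/(-121) = -10530*(-1/121) = 10530/121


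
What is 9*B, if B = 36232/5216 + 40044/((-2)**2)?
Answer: 58785309/652 ≈ 90162.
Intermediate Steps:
B = 6531701/652 (B = 36232*(1/5216) + 40044/4 = 4529/652 + 40044*(1/4) = 4529/652 + 10011 = 6531701/652 ≈ 10018.)
9*B = 9*(6531701/652) = 58785309/652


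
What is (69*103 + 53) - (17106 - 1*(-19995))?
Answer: -29941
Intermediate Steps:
(69*103 + 53) - (17106 - 1*(-19995)) = (7107 + 53) - (17106 + 19995) = 7160 - 1*37101 = 7160 - 37101 = -29941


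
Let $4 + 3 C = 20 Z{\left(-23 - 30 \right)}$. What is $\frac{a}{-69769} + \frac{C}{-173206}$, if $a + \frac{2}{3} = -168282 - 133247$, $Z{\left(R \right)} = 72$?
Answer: $\frac{3728096525}{863172101} \approx 4.3191$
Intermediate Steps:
$a = - \frac{904589}{3}$ ($a = - \frac{2}{3} - 301529 = - \frac{904589}{3} \approx -3.0153 \cdot 10^{5}$)
$C = \frac{1436}{3}$ ($C = - \frac{4}{3} + \frac{20 \cdot 72}{3} = - \frac{4}{3} + \frac{1}{3} \cdot 1440 = - \frac{4}{3} + 480 = \frac{1436}{3} \approx 478.67$)
$\frac{a}{-69769} + \frac{C}{-173206} = - \frac{904589}{3 \left(-69769\right)} + \frac{1436}{3 \left(-173206\right)} = \left(- \frac{904589}{3}\right) \left(- \frac{1}{69769}\right) + \frac{1436}{3} \left(- \frac{1}{173206}\right) = \frac{129227}{29901} - \frac{718}{259809} = \frac{3728096525}{863172101}$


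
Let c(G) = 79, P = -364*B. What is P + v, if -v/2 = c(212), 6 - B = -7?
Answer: -4890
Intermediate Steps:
B = 13 (B = 6 - 1*(-7) = 6 + 7 = 13)
P = -4732 (P = -364*13 = -4732)
v = -158 (v = -2*79 = -158)
P + v = -4732 - 158 = -4890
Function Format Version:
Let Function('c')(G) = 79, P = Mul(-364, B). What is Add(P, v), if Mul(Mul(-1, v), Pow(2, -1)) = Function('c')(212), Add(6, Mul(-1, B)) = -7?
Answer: -4890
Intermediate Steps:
B = 13 (B = Add(6, Mul(-1, -7)) = Add(6, 7) = 13)
P = -4732 (P = Mul(-364, 13) = -4732)
v = -158 (v = Mul(-2, 79) = -158)
Add(P, v) = Add(-4732, -158) = -4890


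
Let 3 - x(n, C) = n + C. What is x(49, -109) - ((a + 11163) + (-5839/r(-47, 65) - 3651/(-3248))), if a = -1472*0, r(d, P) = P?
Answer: -2324704243/211120 ≈ -11011.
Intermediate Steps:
a = 0
x(n, C) = 3 - C - n (x(n, C) = 3 - (n + C) = 3 - (C + n) = 3 + (-C - n) = 3 - C - n)
x(49, -109) - ((a + 11163) + (-5839/r(-47, 65) - 3651/(-3248))) = (3 - 1*(-109) - 1*49) - ((0 + 11163) + (-5839/65 - 3651/(-3248))) = (3 + 109 - 49) - (11163 + (-5839*1/65 - 3651*(-1/3248))) = 63 - (11163 + (-5839/65 + 3651/3248)) = 63 - (11163 - 18727757/211120) = 63 - 1*2338004803/211120 = 63 - 2338004803/211120 = -2324704243/211120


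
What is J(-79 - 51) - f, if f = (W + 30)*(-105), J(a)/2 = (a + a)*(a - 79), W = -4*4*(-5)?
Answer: 120230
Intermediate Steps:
W = 80 (W = -16*(-5) = 80)
J(a) = 4*a*(-79 + a) (J(a) = 2*((a + a)*(a - 79)) = 2*((2*a)*(-79 + a)) = 2*(2*a*(-79 + a)) = 4*a*(-79 + a))
f = -11550 (f = (80 + 30)*(-105) = 110*(-105) = -11550)
J(-79 - 51) - f = 4*(-79 - 51)*(-79 + (-79 - 51)) - 1*(-11550) = 4*(-130)*(-79 - 130) + 11550 = 4*(-130)*(-209) + 11550 = 108680 + 11550 = 120230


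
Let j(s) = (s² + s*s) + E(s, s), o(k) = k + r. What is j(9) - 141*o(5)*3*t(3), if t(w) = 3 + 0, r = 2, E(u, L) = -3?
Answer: -8724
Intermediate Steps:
t(w) = 3
o(k) = 2 + k (o(k) = k + 2 = 2 + k)
j(s) = -3 + 2*s² (j(s) = (s² + s*s) - 3 = (s² + s²) - 3 = 2*s² - 3 = -3 + 2*s²)
j(9) - 141*o(5)*3*t(3) = (-3 + 2*9²) - 141*(2 + 5)*3*3 = (-3 + 2*81) - 141*7*3*3 = (-3 + 162) - 2961*3 = 159 - 141*63 = 159 - 8883 = -8724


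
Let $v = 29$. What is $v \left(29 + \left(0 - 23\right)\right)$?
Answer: $174$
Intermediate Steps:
$v \left(29 + \left(0 - 23\right)\right) = 29 \left(29 + \left(0 - 23\right)\right) = 29 \left(29 - 23\right) = 29 \cdot 6 = 174$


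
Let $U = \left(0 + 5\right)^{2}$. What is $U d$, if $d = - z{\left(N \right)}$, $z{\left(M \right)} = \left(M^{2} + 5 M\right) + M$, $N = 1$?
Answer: $-175$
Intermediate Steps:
$z{\left(M \right)} = M^{2} + 6 M$
$U = 25$ ($U = 5^{2} = 25$)
$d = -7$ ($d = - 1 \left(6 + 1\right) = - 1 \cdot 7 = \left(-1\right) 7 = -7$)
$U d = 25 \left(-7\right) = -175$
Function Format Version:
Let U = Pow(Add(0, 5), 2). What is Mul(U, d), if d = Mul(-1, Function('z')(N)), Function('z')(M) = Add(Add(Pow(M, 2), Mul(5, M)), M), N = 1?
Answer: -175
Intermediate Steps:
Function('z')(M) = Add(Pow(M, 2), Mul(6, M))
U = 25 (U = Pow(5, 2) = 25)
d = -7 (d = Mul(-1, Mul(1, Add(6, 1))) = Mul(-1, Mul(1, 7)) = Mul(-1, 7) = -7)
Mul(U, d) = Mul(25, -7) = -175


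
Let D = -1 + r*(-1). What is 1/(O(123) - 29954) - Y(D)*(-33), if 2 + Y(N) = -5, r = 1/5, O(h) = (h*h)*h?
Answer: -422940902/1830913 ≈ -231.00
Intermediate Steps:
O(h) = h³ (O(h) = h²*h = h³)
r = ⅕ ≈ 0.20000
D = -6/5 (D = -1 + (⅕)*(-1) = -1 - ⅕ = -6/5 ≈ -1.2000)
Y(N) = -7 (Y(N) = -2 - 5 = -7)
1/(O(123) - 29954) - Y(D)*(-33) = 1/(123³ - 29954) - (-7)*(-33) = 1/(1860867 - 29954) - 1*231 = 1/1830913 - 231 = -422940902/1830913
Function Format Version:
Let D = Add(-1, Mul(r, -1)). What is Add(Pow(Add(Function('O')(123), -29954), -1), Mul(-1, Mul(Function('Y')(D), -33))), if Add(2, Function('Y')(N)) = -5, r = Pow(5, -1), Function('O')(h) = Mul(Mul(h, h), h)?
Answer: Rational(-422940902, 1830913) ≈ -231.00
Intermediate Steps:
Function('O')(h) = Pow(h, 3) (Function('O')(h) = Mul(Pow(h, 2), h) = Pow(h, 3))
r = Rational(1, 5) ≈ 0.20000
D = Rational(-6, 5) (D = Add(-1, Mul(Rational(1, 5), -1)) = Add(-1, Rational(-1, 5)) = Rational(-6, 5) ≈ -1.2000)
Function('Y')(N) = -7 (Function('Y')(N) = Add(-2, -5) = -7)
Add(Pow(Add(Function('O')(123), -29954), -1), Mul(-1, Mul(Function('Y')(D), -33))) = Add(Pow(Add(Pow(123, 3), -29954), -1), Mul(-1, Mul(-7, -33))) = Add(Pow(Add(1860867, -29954), -1), Mul(-1, 231)) = Add(Pow(1830913, -1), -231) = Add(Rational(1, 1830913), -231) = Rational(-422940902, 1830913)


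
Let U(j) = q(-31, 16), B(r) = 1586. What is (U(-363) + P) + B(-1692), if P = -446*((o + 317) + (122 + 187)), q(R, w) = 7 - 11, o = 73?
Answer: -310172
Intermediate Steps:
q(R, w) = -4
U(j) = -4
P = -311754 (P = -446*((73 + 317) + (122 + 187)) = -446*(390 + 309) = -446*699 = -311754)
(U(-363) + P) + B(-1692) = (-4 - 311754) + 1586 = -311758 + 1586 = -310172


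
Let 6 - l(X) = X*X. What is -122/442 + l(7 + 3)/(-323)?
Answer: 63/4199 ≈ 0.015004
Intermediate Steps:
l(X) = 6 - X² (l(X) = 6 - X*X = 6 - X²)
-122/442 + l(7 + 3)/(-323) = -122/442 + (6 - (7 + 3)²)/(-323) = -122*1/442 + (6 - 1*10²)*(-1/323) = -61/221 + (6 - 1*100)*(-1/323) = -61/221 + (6 - 100)*(-1/323) = -61/221 - 94*(-1/323) = -61/221 + 94/323 = 63/4199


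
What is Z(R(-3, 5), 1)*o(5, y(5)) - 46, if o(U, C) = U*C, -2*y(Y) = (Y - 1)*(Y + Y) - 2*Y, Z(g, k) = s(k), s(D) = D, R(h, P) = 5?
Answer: -121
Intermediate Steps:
Z(g, k) = k
y(Y) = Y - Y*(-1 + Y) (y(Y) = -((Y - 1)*(Y + Y) - 2*Y)/2 = -((-1 + Y)*(2*Y) - 2*Y)/2 = -(2*Y*(-1 + Y) - 2*Y)/2 = -(-2*Y + 2*Y*(-1 + Y))/2 = Y - Y*(-1 + Y))
o(U, C) = C*U
Z(R(-3, 5), 1)*o(5, y(5)) - 46 = 1*((5*(2 - 1*5))*5) - 46 = 1*((5*(2 - 5))*5) - 46 = 1*((5*(-3))*5) - 46 = 1*(-15*5) - 46 = 1*(-75) - 46 = -75 - 46 = -121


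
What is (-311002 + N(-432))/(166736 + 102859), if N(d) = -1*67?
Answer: -311069/269595 ≈ -1.1538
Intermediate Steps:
N(d) = -67
(-311002 + N(-432))/(166736 + 102859) = (-311002 - 67)/(166736 + 102859) = -311069/269595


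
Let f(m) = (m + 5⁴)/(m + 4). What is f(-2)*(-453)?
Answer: -282219/2 ≈ -1.4111e+5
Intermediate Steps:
f(m) = (625 + m)/(4 + m) (f(m) = (m + 625)/(4 + m) = (625 + m)/(4 + m))
f(-2)*(-453) = ((625 - 2)/(4 - 2))*(-453) = (623/2)*(-453) = -282219/2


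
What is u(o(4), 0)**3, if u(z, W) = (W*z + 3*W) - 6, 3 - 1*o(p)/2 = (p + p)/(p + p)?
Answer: -216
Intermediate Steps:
o(p) = 4 (o(p) = 6 - 2*(p + p)/(p + p) = 6 - 2*2*p/(2*p) = 6 - 2*2*p*1/(2*p) = 6 - 2*1 = 6 - 2 = 4)
u(z, W) = -6 + 3*W + W*z (u(z, W) = (3*W + W*z) - 6 = -6 + 3*W + W*z)
u(o(4), 0)**3 = (-6 + 3*0 + 0*4)**3 = (-6 + 0 + 0)**3 = (-6)**3 = -216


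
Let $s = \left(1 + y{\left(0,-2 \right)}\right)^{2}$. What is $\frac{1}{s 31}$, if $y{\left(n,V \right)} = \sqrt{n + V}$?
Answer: $\frac{1}{31 \left(1 + i \sqrt{2}\right)^{2}} \approx -0.0035842 - 0.010138 i$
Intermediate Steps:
$y{\left(n,V \right)} = \sqrt{V + n}$
$s = \left(1 + i \sqrt{2}\right)^{2}$ ($s = \left(1 + \sqrt{-2 + 0}\right)^{2} = \left(1 + \sqrt{-2}\right)^{2} = \left(1 + i \sqrt{2}\right)^{2} \approx -1.0 + 2.8284 i$)
$\frac{1}{s 31} = \frac{1}{\left(1 + i \sqrt{2}\right)^{2} \cdot 31} = \frac{1}{31 \left(1 + i \sqrt{2}\right)^{2}}$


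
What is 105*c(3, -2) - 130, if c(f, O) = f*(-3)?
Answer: -1075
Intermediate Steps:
c(f, O) = -3*f
105*c(3, -2) - 130 = 105*(-3*3) - 130 = 105*(-9) - 130 = -945 - 130 = -1075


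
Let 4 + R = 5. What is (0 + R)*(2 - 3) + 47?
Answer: 46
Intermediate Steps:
R = 1 (R = -4 + 5 = 1)
(0 + R)*(2 - 3) + 47 = (0 + 1)*(2 - 3) + 47 = 1*(-1) + 47 = -1 + 47 = 46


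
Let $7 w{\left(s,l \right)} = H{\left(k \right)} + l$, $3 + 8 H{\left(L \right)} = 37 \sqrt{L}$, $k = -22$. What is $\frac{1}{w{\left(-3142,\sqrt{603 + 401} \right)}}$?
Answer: $\frac{56}{-3 + 16 \sqrt{251} + 37 i \sqrt{22}} \approx 0.15106 - 0.10466 i$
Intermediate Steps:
$H{\left(L \right)} = - \frac{3}{8} + \frac{37 \sqrt{L}}{8}$
$w{\left(s,l \right)} = - \frac{3}{56} + \frac{l}{7} + \frac{37 i \sqrt{22}}{56}$ ($w{\left(s,l \right)} = \frac{\left(- \frac{3}{8} + \frac{37 \sqrt{-22}}{8}\right) + l}{7} = \frac{\left(- \frac{3}{8} + \frac{37 i \sqrt{22}}{8}\right) + l}{7} = \frac{- \frac{3}{8} + l + \frac{37 i \sqrt{22}}{8}}{7} = - \frac{3}{56} + \frac{l}{7} + \frac{37 i \sqrt{22}}{56}$)
$\frac{1}{w{\left(-3142,\sqrt{603 + 401} \right)}} = \frac{1}{- \frac{3}{56} + \frac{\sqrt{603 + 401}}{7} + \frac{37 i \sqrt{22}}{56}} = \frac{1}{- \frac{3}{56} + \frac{\sqrt{1004}}{7} + \frac{37 i \sqrt{22}}{56}} = \frac{1}{- \frac{3}{56} + \frac{2 \sqrt{251}}{7} + \frac{37 i \sqrt{22}}{56}}$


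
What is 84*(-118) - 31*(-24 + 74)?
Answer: -11462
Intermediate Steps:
84*(-118) - 31*(-24 + 74) = -9912 - 31*50 = -9912 - 1*1550 = -9912 - 1550 = -11462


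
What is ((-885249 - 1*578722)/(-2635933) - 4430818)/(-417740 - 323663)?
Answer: 898410609171/150329894923 ≈ 5.9763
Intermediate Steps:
((-885249 - 1*578722)/(-2635933) - 4430818)/(-417740 - 323663) = ((-885249 - 578722)*(-1/2635933) - 4430818)/(-741403) = (-1463971*(-1/2635933) - 4430818)*(-1/741403) = (1463971/2635933 - 4430818)*(-1/741403) = -11679337919223/2635933*(-1/741403) = 898410609171/150329894923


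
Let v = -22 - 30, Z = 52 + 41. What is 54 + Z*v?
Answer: -4782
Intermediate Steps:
Z = 93
v = -52
54 + Z*v = 54 + 93*(-52) = 54 - 4836 = -4782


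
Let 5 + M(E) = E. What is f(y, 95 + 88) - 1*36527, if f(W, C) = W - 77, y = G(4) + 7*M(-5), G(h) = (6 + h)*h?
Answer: -36634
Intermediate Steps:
G(h) = h*(6 + h)
M(E) = -5 + E
y = -30 (y = 4*(6 + 4) + 7*(-5 - 5) = 4*10 + 7*(-10) = 40 - 70 = -30)
f(W, C) = -77 + W
f(y, 95 + 88) - 1*36527 = (-77 - 30) - 1*36527 = -107 - 36527 = -36634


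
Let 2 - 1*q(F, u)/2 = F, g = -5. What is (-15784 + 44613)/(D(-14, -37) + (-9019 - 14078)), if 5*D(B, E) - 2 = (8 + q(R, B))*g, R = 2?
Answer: -144145/115523 ≈ -1.2478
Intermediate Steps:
q(F, u) = 4 - 2*F
D(B, E) = -38/5 (D(B, E) = ⅖ + ((8 + (4 - 2*2))*(-5))/5 = ⅖ + ((8 + (4 - 4))*(-5))/5 = ⅖ + ((8 + 0)*(-5))/5 = ⅖ + (8*(-5))/5 = ⅖ + (⅕)*(-40) = ⅖ - 8 = -38/5)
(-15784 + 44613)/(D(-14, -37) + (-9019 - 14078)) = (-15784 + 44613)/(-38/5 + (-9019 - 14078)) = 28829/(-38/5 - 23097) = 28829/(-115523/5) = 28829*(-5/115523) = -144145/115523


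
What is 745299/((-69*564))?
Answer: -82811/4324 ≈ -19.151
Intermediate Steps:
745299/((-69*564)) = 745299/(-38916) = 745299*(-1/38916) = -82811/4324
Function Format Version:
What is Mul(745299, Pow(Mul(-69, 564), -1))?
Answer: Rational(-82811, 4324) ≈ -19.151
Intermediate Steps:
Mul(745299, Pow(Mul(-69, 564), -1)) = Mul(745299, Pow(-38916, -1)) = Mul(745299, Rational(-1, 38916)) = Rational(-82811, 4324)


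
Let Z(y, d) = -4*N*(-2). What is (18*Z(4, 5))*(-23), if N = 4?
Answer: -13248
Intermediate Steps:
Z(y, d) = 32 (Z(y, d) = -4*4*(-2) = -16*(-2) = 32)
(18*Z(4, 5))*(-23) = (18*32)*(-23) = 576*(-23) = -13248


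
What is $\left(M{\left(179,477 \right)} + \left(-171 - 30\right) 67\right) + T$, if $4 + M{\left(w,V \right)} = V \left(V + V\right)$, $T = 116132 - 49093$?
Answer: $508626$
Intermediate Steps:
$T = 67039$
$M{\left(w,V \right)} = -4 + 2 V^{2}$ ($M{\left(w,V \right)} = -4 + V \left(V + V\right) = -4 + V 2 V = -4 + 2 V^{2}$)
$\left(M{\left(179,477 \right)} + \left(-171 - 30\right) 67\right) + T = \left(\left(-4 + 2 \cdot 477^{2}\right) + \left(-171 - 30\right) 67\right) + 67039 = \left(\left(-4 + 2 \cdot 227529\right) - 13467\right) + 67039 = \left(\left(-4 + 455058\right) - 13467\right) + 67039 = \left(455054 - 13467\right) + 67039 = 441587 + 67039 = 508626$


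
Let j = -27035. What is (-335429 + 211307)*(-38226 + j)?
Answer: 8100325842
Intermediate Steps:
(-335429 + 211307)*(-38226 + j) = (-335429 + 211307)*(-38226 - 27035) = -124122*(-65261) = 8100325842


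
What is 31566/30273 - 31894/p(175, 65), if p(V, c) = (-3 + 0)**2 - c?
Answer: 161215793/282548 ≈ 570.58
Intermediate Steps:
p(V, c) = 9 - c (p(V, c) = (-3)**2 - c = 9 - c)
31566/30273 - 31894/p(175, 65) = 31566/30273 - 31894/(9 - 1*65) = 31566*(1/30273) - 31894/(9 - 65) = 10522/10091 - 31894/(-56) = 10522/10091 - 31894*(-1/56) = 10522/10091 + 15947/28 = 161215793/282548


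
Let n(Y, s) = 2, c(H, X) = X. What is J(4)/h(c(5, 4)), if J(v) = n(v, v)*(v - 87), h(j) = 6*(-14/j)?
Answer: 166/21 ≈ 7.9048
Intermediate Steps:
h(j) = -84/j
J(v) = -174 + 2*v (J(v) = 2*(v - 87) = 2*(-87 + v) = -174 + 2*v)
J(4)/h(c(5, 4)) = (-174 + 2*4)/((-84/4)) = (-174 + 8)/((-84*¼)) = -166/(-21) = -166*(-1/21) = 166/21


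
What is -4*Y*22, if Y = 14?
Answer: -1232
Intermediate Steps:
-4*Y*22 = -4*14*22 = -56*22 = -1232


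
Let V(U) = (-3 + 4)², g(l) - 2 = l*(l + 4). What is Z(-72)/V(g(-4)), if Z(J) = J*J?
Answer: 5184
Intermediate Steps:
g(l) = 2 + l*(4 + l) (g(l) = 2 + l*(l + 4) = 2 + l*(4 + l))
Z(J) = J²
V(U) = 1 (V(U) = 1² = 1)
Z(-72)/V(g(-4)) = (-72)²/1 = 5184*1 = 5184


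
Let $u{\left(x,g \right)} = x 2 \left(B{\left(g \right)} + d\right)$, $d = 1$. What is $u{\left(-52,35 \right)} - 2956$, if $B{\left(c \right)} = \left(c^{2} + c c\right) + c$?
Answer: $-261500$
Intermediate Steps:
$B{\left(c \right)} = c + 2 c^{2}$ ($B{\left(c \right)} = \left(c^{2} + c^{2}\right) + c = 2 c^{2} + c = c + 2 c^{2}$)
$u{\left(x,g \right)} = 2 x \left(1 + g \left(1 + 2 g\right)\right)$ ($u{\left(x,g \right)} = x 2 \left(g \left(1 + 2 g\right) + 1\right) = 2 x \left(1 + g \left(1 + 2 g\right)\right)$)
$u{\left(-52,35 \right)} - 2956 = 2 \left(-52\right) \left(1 + 35 \left(1 + 2 \cdot 35\right)\right) - 2956 = 2 \left(-52\right) \left(1 + 35 \left(1 + 70\right)\right) - 2956 = 2 \left(-52\right) \left(1 + 35 \cdot 71\right) - 2956 = 2 \left(-52\right) \left(1 + 2485\right) - 2956 = 2 \left(-52\right) 2486 - 2956 = -258544 - 2956 = -261500$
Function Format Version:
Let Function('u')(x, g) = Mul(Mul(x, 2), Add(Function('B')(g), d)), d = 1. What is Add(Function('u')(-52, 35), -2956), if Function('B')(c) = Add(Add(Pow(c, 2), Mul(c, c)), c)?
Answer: -261500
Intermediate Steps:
Function('B')(c) = Add(c, Mul(2, Pow(c, 2))) (Function('B')(c) = Add(Add(Pow(c, 2), Pow(c, 2)), c) = Add(Mul(2, Pow(c, 2)), c) = Add(c, Mul(2, Pow(c, 2))))
Function('u')(x, g) = Mul(2, x, Add(1, Mul(g, Add(1, Mul(2, g))))) (Function('u')(x, g) = Mul(Mul(x, 2), Add(Mul(g, Add(1, Mul(2, g))), 1)) = Mul(Mul(2, x), Add(1, Mul(g, Add(1, Mul(2, g))))) = Mul(2, x, Add(1, Mul(g, Add(1, Mul(2, g))))))
Add(Function('u')(-52, 35), -2956) = Add(Mul(2, -52, Add(1, Mul(35, Add(1, Mul(2, 35))))), -2956) = Add(Mul(2, -52, Add(1, Mul(35, Add(1, 70)))), -2956) = Add(Mul(2, -52, Add(1, Mul(35, 71))), -2956) = Add(Mul(2, -52, Add(1, 2485)), -2956) = Add(Mul(2, -52, 2486), -2956) = Add(-258544, -2956) = -261500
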